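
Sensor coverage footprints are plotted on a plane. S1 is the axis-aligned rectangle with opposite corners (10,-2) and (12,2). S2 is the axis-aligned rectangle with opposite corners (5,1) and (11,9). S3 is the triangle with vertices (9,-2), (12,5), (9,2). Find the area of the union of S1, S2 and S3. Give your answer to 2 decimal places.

By inclusion–exclusion:
Individual areas: |S1| = 8, |S2| = 48, |S3| = 6.
|S1∩S2|: x∈[10,11], y∈[1,2] → 1·1 = 1.
|S1∩S3| = 0.5952.
|S2∩S3| = 3.4048.
|S1∩S2∩S3| = 0.5.
|S1 ∪ S2 ∪ S3| = 62 − 5 + 0.5 = 57.50.

57.50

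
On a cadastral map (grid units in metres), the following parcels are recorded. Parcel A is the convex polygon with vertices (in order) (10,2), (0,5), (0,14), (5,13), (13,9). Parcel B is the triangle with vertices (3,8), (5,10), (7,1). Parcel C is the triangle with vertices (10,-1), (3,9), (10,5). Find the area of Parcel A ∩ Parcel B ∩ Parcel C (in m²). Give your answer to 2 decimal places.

The intersection is the polygon with vertices (3.636,8.636), (5.545,7.545), (6.256,4.349), (3.412,8.412).
By the shoelace formula its area is 3.44.

3.44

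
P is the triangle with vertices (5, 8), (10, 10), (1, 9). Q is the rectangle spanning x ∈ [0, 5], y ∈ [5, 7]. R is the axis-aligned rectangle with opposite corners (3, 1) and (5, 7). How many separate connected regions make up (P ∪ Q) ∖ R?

2

(P ∪ Q) ∖ R splits into 2 disjoint pieces (area 6.5, area 6).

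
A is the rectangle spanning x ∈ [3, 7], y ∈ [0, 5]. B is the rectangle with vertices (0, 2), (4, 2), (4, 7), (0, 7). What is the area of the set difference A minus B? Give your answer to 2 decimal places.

|A∩B|: x∈[3,4], y∈[2,5] → 1·3 = 3.
|A| = 20.
|A ∖ B| = |A| − |A∩B| = 20 − 3 = 17.00.

17.00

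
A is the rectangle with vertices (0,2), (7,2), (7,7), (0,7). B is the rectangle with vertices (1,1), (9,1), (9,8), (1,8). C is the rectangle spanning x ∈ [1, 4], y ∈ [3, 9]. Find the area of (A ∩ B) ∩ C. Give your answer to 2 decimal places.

12.00

The region (A ∩ B) ∩ C is the polygon with vertices (1,7), (4,7), (4,3), (1,3).
By the shoelace formula its area is 12.00.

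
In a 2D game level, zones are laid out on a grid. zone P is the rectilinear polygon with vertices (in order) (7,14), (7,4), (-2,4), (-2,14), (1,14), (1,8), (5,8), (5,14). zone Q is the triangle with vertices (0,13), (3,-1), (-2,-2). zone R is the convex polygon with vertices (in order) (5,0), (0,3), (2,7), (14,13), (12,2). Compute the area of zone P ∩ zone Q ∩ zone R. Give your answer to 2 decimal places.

The intersection is the polygon with vertices (1.929,4), (0.5,4), (1.5,6).
By the shoelace formula its area is 1.43.

1.43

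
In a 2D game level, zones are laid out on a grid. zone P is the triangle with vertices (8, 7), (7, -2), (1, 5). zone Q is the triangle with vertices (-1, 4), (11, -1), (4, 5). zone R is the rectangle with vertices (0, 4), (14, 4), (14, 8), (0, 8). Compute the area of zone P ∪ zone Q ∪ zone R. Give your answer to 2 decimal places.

By inclusion–exclusion:
Individual areas: |zone P| = 30.5, |zone Q| = 18.5, |zone R| = 56.
|zone P∩zone Q| = 12.2511.
|zone P∩zone R| = 13.0714.
|zone Q∩zone R| = 2.9833.
|zone P∩zone Q∩zone R| = 2.3865.
|zone P ∪ zone Q ∪ zone R| = 105 − 28.3058 + 2.3865 = 79.08.

79.08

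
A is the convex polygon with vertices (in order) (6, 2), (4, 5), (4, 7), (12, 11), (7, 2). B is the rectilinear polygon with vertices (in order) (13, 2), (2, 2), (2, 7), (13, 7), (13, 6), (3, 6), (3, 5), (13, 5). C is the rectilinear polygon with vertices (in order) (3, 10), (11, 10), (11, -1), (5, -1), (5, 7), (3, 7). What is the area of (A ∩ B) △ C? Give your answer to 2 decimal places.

61.50

|A ∩ B| = 14.
|(A ∩ B) ∩ C| = 12.25.
|(A ∩ B) △ C| = 14 + 72 − 24.5 = 61.50.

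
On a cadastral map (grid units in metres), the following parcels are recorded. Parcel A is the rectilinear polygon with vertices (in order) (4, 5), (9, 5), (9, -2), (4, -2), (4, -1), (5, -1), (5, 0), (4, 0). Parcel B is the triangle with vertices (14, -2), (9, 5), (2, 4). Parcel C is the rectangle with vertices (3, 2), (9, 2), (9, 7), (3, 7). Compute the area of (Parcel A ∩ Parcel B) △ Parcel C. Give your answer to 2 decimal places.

|Parcel A ∩ Parcel B| = 14.4643.
|(Parcel A ∩ Parcel B) ∩ Parcel C| = 12.2143.
|(Parcel A ∩ Parcel B) △ Parcel C| = 14.4643 + 30 − 24.4286 = 20.04.

20.04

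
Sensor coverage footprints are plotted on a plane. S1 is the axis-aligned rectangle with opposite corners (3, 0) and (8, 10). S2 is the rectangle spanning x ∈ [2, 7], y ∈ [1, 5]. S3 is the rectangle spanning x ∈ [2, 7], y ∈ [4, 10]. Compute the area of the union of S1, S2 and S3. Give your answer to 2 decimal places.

By inclusion–exclusion:
Individual areas: |S1| = 50, |S2| = 20, |S3| = 30.
|S1∩S2|: x∈[3,7], y∈[1,5] → 4·4 = 16.
|S1∩S3|: x∈[3,7], y∈[4,10] → 4·6 = 24.
|S2∩S3|: x∈[2,7], y∈[4,5] → 5·1 = 5.
|S1∩S2∩S3| = 4.
|S1 ∪ S2 ∪ S3| = 100 − 45 + 4 = 59.00.

59.00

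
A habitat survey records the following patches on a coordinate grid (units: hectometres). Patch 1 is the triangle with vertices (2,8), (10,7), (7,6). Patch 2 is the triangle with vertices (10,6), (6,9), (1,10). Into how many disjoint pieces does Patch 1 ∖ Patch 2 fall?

Patch 1 ∖ Patch 2 splits into 2 disjoint pieces (area 4.5776, area 0.3385).

2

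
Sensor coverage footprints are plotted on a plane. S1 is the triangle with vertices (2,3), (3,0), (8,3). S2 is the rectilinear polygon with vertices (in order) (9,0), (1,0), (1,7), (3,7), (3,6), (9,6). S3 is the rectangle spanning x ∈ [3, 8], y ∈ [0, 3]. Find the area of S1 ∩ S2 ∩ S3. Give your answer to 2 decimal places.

The intersection is the polygon with vertices (8,3), (3,0), (3,3).
By the shoelace formula its area is 7.50.

7.50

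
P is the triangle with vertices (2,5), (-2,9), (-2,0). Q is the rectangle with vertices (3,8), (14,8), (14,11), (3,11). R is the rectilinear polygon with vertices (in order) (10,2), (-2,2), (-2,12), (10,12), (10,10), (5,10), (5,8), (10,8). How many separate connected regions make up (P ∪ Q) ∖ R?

(P ∪ Q) ∖ R splits into 2 disjoint pieces (area 1.6, area 22).

2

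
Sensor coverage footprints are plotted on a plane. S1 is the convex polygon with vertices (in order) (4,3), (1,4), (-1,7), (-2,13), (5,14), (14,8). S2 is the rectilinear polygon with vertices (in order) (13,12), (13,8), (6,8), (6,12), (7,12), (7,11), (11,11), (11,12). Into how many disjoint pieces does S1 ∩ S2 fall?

1

S1 ∩ S2 is a single connected region.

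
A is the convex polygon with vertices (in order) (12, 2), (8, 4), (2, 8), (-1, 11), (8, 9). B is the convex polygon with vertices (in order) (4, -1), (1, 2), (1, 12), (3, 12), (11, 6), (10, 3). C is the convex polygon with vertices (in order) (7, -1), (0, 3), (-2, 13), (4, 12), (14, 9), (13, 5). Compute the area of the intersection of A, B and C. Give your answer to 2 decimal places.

31.29

The intersection is the polygon with vertices (2,8), (1,9), (1,10.556), (6.579,9.316), (8.75,7.688), (10.526,4.579), (10,3), (8,4).
By the shoelace formula its area is 31.29.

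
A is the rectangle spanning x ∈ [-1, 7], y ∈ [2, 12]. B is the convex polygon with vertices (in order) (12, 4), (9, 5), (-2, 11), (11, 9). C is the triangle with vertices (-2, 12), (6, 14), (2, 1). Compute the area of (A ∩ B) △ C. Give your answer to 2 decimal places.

|A ∩ B| = 15.6643.
|(A ∩ B) ∩ C| = 7.8218.
|(A ∩ B) △ C| = 15.6643 + 48 − 15.6436 = 48.02.

48.02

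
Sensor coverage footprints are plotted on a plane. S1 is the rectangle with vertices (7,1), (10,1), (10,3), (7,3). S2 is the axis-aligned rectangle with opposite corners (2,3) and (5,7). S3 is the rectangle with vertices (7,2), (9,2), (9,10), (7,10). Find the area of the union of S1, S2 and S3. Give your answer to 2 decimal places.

By inclusion–exclusion:
Individual areas: |S1| = 6, |S2| = 12, |S3| = 16.
|S1∩S2| = 0 (no overlap).
|S1∩S3|: x∈[7,9], y∈[2,3] → 2·1 = 2.
|S2∩S3| = 0 (no overlap).
|S1∩S2∩S3| = 0.
|S1 ∪ S2 ∪ S3| = 34 − 2 + 0 = 32.00.

32.00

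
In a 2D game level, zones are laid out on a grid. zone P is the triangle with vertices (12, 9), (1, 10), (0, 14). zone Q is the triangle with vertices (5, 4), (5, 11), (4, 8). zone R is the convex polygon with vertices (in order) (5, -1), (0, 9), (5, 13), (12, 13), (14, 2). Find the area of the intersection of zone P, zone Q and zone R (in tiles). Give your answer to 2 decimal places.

0.30

The intersection is the polygon with vertices (5,11), (5,9.636), (4.559,9.677).
By the shoelace formula its area is 0.30.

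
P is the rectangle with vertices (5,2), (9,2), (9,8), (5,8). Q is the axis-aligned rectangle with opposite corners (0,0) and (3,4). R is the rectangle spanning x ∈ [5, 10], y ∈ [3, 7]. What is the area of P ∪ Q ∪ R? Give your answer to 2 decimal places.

40.00

By inclusion–exclusion:
Individual areas: |P| = 24, |Q| = 12, |R| = 20.
|P∩Q| = 0 (no overlap).
|P∩R|: x∈[5,9], y∈[3,7] → 4·4 = 16.
|Q∩R| = 0 (no overlap).
|P∩Q∩R| = 0.
|P ∪ Q ∪ R| = 56 − 16 + 0 = 40.00.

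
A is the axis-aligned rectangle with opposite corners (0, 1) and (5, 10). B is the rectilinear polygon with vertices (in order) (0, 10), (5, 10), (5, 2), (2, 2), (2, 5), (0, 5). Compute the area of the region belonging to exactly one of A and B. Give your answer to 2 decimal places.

|A| = 45, |B| = 34, |A∩B| = 34.
|A △ B| = |A| + |B| − 2·|A∩B| = 45 + 34 − 68 = 11.00.

11.00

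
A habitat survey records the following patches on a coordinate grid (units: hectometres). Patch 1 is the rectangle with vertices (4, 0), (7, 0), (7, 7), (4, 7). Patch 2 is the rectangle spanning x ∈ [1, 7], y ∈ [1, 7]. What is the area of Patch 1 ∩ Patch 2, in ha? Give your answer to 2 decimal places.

|Patch 1∩Patch 2|: x∈[4,7], y∈[1,7] → 3·6 = 18.

18.00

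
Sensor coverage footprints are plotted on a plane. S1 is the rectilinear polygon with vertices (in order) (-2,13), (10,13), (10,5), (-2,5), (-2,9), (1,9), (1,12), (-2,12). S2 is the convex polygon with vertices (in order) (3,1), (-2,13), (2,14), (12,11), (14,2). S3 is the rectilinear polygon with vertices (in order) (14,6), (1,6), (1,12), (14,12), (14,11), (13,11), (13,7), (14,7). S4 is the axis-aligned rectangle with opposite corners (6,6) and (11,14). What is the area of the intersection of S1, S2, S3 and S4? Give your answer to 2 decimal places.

23.73

The intersection is the polygon with vertices (10,6), (6,6), (6,12), (8.667,12), (10,11.6).
By the shoelace formula its area is 23.73.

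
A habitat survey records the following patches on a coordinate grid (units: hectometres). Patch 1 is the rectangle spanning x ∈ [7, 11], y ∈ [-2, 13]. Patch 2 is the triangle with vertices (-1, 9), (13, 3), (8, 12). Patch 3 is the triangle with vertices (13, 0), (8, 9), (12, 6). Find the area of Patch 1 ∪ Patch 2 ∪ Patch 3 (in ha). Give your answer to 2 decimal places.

90.42

By inclusion–exclusion:
Individual areas: |Patch 1| = 60, |Patch 2| = 48, |Patch 3| = 10.5.
|Patch 1∩Patch 2| = 20.8762.
|Patch 1∩Patch 3| = 4.725.
|Patch 2∩Patch 3| = 7.1693.
|Patch 1∩Patch 2∩Patch 3| = 4.6902.
|Patch 1 ∪ Patch 2 ∪ Patch 3| = 118.5 − 32.7705 + 4.6902 = 90.42.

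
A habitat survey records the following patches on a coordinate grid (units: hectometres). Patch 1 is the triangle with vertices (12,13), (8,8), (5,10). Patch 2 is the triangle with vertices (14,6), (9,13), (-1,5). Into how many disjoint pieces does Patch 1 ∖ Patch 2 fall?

2

Patch 1 ∖ Patch 2 splits into 2 disjoint pieces (area 1.4951, area 0.0402).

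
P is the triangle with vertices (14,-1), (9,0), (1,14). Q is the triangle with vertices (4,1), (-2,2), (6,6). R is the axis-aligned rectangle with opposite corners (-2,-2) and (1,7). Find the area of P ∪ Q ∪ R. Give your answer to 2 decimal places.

70.94

By inclusion–exclusion:
Individual areas: |P| = 31, |Q| = 16, |R| = 27.
|P∩Q| = 0.0588.
|P∩R| = 0.
|Q∩R| = 3.
|P∩Q∩R| = 0.
|P ∪ Q ∪ R| = 74 − 3.0588 + 0 = 70.94.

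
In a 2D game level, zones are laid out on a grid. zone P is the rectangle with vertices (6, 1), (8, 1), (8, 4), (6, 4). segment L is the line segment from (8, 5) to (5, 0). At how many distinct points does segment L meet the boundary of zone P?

The segment meets the boundary at (6,1.667), (7.4,4).

2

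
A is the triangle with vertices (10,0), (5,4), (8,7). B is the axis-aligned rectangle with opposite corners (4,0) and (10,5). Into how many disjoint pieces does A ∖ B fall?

A ∖ B is a single connected region.

1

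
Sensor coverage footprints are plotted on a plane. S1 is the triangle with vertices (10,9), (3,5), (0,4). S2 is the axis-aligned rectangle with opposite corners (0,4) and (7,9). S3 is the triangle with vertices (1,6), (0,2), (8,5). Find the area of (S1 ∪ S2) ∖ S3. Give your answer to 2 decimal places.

25.91

|S1 ∪ S2| = 35.3214.
|(S1 ∪ S2) ∩ S3| = 9.4077.
|(S1 ∪ S2) ∖ S3| = 35.3214 − 9.4077 = 25.91.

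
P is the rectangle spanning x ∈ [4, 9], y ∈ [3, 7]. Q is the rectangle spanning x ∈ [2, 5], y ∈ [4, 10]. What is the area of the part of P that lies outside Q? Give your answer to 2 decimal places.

17.00

|P∩Q|: x∈[4,5], y∈[4,7] → 1·3 = 3.
|P| = 20.
|P ∖ Q| = |P| − |P∩Q| = 20 − 3 = 17.00.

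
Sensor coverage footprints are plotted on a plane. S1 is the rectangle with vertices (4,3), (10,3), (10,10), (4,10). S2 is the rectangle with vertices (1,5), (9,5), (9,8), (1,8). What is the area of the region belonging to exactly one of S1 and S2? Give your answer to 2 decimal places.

36.00

|S1∩S2|: x∈[4,9], y∈[5,8] → 5·3 = 15.
|S1 △ S2| = |S1| + |S2| − 2·|S1∩S2| = 42 + 24 − 30 = 36.00.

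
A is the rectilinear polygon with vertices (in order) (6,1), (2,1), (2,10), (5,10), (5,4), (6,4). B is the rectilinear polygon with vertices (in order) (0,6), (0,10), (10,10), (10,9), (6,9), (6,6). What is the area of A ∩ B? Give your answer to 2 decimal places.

12.00

The intersection is the polygon with vertices (2,10), (5,10), (5,6), (2,6).
By the shoelace formula its area is 12.00.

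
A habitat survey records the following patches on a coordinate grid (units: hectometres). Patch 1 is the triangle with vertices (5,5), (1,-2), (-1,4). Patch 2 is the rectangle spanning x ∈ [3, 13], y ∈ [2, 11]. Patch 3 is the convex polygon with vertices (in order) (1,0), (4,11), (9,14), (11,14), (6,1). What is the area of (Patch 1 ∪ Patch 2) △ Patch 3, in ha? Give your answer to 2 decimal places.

|Patch 1 ∪ Patch 2| = 105.9048.
|(Patch 1 ∪ Patch 2) ∩ Patch 3| = 49.8037.
|(Patch 1 ∪ Patch 2) △ Patch 3| = 105.9048 + 67 − 99.6074 = 73.30.

73.30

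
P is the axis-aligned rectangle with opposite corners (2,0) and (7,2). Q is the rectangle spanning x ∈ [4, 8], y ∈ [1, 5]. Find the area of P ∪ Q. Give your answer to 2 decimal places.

23.00

By inclusion–exclusion:
Individual areas: |P| = 10, |Q| = 16.
|P∩Q|: x∈[4,7], y∈[1,2] → 3·1 = 3.
|P ∪ Q| = 26 − 3 = 23.00.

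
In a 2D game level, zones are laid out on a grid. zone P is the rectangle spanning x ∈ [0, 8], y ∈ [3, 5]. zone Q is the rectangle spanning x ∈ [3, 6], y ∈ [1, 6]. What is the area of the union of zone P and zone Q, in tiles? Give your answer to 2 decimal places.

By inclusion–exclusion:
Individual areas: |zone P| = 16, |zone Q| = 15.
|zone P∩zone Q|: x∈[3,6], y∈[3,5] → 3·2 = 6.
|zone P ∪ zone Q| = 31 − 6 = 25.00.

25.00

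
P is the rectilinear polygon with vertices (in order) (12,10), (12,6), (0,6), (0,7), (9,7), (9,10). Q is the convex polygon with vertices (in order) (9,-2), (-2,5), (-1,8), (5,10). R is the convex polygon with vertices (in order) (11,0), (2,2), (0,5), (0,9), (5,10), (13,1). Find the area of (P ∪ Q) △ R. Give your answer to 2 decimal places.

51.48

|P ∪ Q| = 74.8333.
|(P ∪ Q) ∩ R| = 48.9287.
|(P ∪ Q) △ R| = 74.8333 + 74.5 − 97.8574 = 51.48.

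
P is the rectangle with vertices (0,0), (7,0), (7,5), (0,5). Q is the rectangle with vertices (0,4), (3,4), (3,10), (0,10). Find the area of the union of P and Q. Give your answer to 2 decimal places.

50.00

By inclusion–exclusion:
Individual areas: |P| = 35, |Q| = 18.
|P∩Q|: x∈[0,3], y∈[4,5] → 3·1 = 3.
|P ∪ Q| = 53 − 3 = 50.00.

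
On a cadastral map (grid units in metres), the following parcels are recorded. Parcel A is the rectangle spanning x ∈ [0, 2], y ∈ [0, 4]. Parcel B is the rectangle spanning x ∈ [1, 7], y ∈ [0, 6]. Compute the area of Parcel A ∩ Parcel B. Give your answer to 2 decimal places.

4.00

|Parcel A∩Parcel B|: x∈[1,2], y∈[0,4] → 1·4 = 4.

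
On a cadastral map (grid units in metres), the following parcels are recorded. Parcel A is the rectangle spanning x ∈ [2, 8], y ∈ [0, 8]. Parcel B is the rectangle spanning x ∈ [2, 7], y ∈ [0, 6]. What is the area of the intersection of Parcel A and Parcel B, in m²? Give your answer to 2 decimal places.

|Parcel A∩Parcel B|: x∈[2,7], y∈[0,6] → 5·6 = 30.

30.00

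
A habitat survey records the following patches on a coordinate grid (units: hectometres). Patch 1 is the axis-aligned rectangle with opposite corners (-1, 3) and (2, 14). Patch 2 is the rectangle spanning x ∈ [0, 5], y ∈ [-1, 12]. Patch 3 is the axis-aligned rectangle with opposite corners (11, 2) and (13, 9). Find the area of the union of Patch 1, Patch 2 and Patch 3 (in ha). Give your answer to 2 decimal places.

94.00

By inclusion–exclusion:
Individual areas: |Patch 1| = 33, |Patch 2| = 65, |Patch 3| = 14.
|Patch 1∩Patch 2|: x∈[0,2], y∈[3,12] → 2·9 = 18.
|Patch 1∩Patch 3| = 0 (no overlap).
|Patch 2∩Patch 3| = 0 (no overlap).
|Patch 1∩Patch 2∩Patch 3| = 0.
|Patch 1 ∪ Patch 2 ∪ Patch 3| = 112 − 18 + 0 = 94.00.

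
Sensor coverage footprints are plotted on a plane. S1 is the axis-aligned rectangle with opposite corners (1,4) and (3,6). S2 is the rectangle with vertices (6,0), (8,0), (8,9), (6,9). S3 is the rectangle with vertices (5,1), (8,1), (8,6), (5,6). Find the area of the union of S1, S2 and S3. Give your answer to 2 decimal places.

By inclusion–exclusion:
Individual areas: |S1| = 4, |S2| = 18, |S3| = 15.
|S1∩S2| = 0 (no overlap).
|S1∩S3| = 0 (no overlap).
|S2∩S3|: x∈[6,8], y∈[1,6] → 2·5 = 10.
|S1∩S2∩S3| = 0.
|S1 ∪ S2 ∪ S3| = 37 − 10 + 0 = 27.00.

27.00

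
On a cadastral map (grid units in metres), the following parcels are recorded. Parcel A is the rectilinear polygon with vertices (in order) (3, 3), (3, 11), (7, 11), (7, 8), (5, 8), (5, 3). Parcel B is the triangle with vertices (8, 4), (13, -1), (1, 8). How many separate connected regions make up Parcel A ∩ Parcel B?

1

Parcel A ∩ Parcel B is a single connected region.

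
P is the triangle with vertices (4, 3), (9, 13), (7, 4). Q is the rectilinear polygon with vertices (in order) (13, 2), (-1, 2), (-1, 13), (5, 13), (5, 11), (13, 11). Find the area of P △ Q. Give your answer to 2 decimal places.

|P| = 12.5, |Q| = 138, |P∩Q| = 11.9444.
|P △ Q| = |P| + |Q| − 2·|P∩Q| = 12.5 + 138 − 23.8889 = 126.61.

126.61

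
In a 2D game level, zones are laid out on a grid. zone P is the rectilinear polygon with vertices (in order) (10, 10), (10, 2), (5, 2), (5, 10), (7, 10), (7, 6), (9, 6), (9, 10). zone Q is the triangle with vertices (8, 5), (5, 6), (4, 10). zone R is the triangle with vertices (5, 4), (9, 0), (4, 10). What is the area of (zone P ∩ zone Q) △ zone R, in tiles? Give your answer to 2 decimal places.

11.70

|zone P ∩ zone Q| = 4.1.
|(zone P ∩ zone Q) ∩ zone R| = 1.2.
|(zone P ∩ zone Q) △ zone R| = 4.1 + 10 − 2.4 = 11.70.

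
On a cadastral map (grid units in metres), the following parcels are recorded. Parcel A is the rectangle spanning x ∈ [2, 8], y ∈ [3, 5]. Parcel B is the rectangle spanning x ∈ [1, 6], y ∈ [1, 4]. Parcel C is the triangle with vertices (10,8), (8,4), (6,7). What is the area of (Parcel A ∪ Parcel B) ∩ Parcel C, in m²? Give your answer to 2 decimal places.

The region (Parcel A ∪ Parcel B) ∩ Parcel C is the polygon with vertices (8,5), (8,4), (7.333,5).
By the shoelace formula its area is 0.33.

0.33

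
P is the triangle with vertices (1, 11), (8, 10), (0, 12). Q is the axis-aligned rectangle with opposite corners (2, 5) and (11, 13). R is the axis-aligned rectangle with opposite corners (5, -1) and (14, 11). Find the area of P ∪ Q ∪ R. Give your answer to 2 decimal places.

By inclusion–exclusion:
Individual areas: |P| = 3, |Q| = 72, |R| = 108.
|P∩Q| = 1.9286.
|P∩R| = 0.4821.
|Q∩R|: x∈[5,11], y∈[5,11] → 6·6 = 36.
|P∩Q∩R| = 0.4821.
|P ∪ Q ∪ R| = 183 − 38.4107 + 0.4821 = 145.07.

145.07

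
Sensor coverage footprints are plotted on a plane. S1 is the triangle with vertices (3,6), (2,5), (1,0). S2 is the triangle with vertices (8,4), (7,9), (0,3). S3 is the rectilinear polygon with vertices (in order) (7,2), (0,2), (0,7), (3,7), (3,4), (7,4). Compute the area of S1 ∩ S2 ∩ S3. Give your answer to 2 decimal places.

0.98

The intersection is the polygon with vertices (2.8,5.4), (2.087,3.261), (1.641,3.205), (1.931,4.655).
By the shoelace formula its area is 0.98.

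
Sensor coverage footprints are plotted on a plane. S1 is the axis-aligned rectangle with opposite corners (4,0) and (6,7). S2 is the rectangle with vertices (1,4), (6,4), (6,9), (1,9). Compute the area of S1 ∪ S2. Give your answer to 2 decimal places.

33.00

By inclusion–exclusion:
Individual areas: |S1| = 14, |S2| = 25.
|S1∩S2|: x∈[4,6], y∈[4,7] → 2·3 = 6.
|S1 ∪ S2| = 39 − 6 = 33.00.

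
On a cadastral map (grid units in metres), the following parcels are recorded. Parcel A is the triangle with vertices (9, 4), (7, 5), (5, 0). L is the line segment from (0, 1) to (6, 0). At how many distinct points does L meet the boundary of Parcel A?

The segment meets the boundary at (5.062,0.156), (5.143,0.143).

2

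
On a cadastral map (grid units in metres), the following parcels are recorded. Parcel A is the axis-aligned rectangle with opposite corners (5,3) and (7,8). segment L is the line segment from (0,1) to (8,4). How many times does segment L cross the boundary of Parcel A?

The segment meets the boundary at (7,3.625), (5.333,3).

2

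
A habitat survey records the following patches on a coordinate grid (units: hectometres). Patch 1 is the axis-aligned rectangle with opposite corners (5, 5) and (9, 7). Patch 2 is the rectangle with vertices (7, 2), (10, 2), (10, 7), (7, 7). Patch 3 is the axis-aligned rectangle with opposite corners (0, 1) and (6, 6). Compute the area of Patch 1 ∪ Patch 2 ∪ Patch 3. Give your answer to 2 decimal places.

48.00

By inclusion–exclusion:
Individual areas: |Patch 1| = 8, |Patch 2| = 15, |Patch 3| = 30.
|Patch 1∩Patch 2|: x∈[7,9], y∈[5,7] → 2·2 = 4.
|Patch 1∩Patch 3|: x∈[5,6], y∈[5,6] → 1·1 = 1.
|Patch 2∩Patch 3| = 0 (no overlap).
|Patch 1∩Patch 2∩Patch 3| = 0.
|Patch 1 ∪ Patch 2 ∪ Patch 3| = 53 − 5 + 0 = 48.00.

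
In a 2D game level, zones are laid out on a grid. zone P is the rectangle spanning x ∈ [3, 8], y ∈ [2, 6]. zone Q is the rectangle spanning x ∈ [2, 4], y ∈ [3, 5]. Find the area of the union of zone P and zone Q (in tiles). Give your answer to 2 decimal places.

22.00

By inclusion–exclusion:
Individual areas: |zone P| = 20, |zone Q| = 4.
|zone P∩zone Q|: x∈[3,4], y∈[3,5] → 1·2 = 2.
|zone P ∪ zone Q| = 24 − 2 = 22.00.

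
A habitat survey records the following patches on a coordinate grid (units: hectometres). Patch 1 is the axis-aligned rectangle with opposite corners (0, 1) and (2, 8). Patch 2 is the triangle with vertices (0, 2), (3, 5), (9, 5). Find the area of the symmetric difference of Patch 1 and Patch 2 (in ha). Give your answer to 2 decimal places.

20.33

|Patch 1| = 14, |Patch 2| = 9, |Patch 1∩Patch 2| = 1.3333.
|Patch 1 △ Patch 2| = |Patch 1| + |Patch 2| − 2·|Patch 1∩Patch 2| = 14 + 9 − 2.6667 = 20.33.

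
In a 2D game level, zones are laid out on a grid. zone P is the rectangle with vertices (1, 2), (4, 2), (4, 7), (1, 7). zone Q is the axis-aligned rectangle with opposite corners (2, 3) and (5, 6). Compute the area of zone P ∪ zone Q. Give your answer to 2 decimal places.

By inclusion–exclusion:
Individual areas: |zone P| = 15, |zone Q| = 9.
|zone P∩zone Q|: x∈[2,4], y∈[3,6] → 2·3 = 6.
|zone P ∪ zone Q| = 24 − 6 = 18.00.

18.00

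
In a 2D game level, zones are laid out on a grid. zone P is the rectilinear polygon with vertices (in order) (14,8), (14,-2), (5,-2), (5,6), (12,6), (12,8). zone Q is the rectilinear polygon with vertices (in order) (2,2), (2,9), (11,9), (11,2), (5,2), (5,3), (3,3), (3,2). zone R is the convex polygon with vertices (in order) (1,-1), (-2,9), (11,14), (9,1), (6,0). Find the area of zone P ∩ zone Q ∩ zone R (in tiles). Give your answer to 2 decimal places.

17.85

The intersection is the polygon with vertices (5,6), (9.769,6), (9.154,2), (5,2), (5,3).
By the shoelace formula its area is 17.85.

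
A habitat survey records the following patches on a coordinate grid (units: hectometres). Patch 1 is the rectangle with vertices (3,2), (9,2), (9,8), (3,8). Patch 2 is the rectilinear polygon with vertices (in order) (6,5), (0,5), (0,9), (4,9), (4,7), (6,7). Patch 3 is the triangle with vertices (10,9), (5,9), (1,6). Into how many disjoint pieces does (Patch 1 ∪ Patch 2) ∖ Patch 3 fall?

(Patch 1 ∪ Patch 2) ∖ Patch 3 is a single connected region.

1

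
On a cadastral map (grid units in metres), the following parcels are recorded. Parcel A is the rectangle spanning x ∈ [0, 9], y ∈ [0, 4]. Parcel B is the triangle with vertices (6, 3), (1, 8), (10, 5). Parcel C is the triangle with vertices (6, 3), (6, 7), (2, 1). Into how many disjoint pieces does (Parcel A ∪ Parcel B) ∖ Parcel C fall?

2

(Parcel A ∪ Parcel B) ∖ Parcel C splits into 2 disjoint pieces (area 36.6667, area 5.2545).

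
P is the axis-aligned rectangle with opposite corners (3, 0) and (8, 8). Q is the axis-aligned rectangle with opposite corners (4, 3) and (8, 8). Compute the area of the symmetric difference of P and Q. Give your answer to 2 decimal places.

20.00

|P∩Q|: x∈[4,8], y∈[3,8] → 4·5 = 20.
|P △ Q| = |P| + |Q| − 2·|P∩Q| = 40 + 20 − 40 = 20.00.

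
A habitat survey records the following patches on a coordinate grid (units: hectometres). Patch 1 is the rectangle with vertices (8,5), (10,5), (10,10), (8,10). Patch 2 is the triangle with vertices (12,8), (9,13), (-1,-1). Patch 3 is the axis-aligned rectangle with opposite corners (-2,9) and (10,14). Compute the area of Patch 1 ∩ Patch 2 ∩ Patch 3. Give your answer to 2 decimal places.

2.00

The intersection is the polygon with vertices (10,10), (10,9), (8,9), (8,10).
By the shoelace formula its area is 2.00.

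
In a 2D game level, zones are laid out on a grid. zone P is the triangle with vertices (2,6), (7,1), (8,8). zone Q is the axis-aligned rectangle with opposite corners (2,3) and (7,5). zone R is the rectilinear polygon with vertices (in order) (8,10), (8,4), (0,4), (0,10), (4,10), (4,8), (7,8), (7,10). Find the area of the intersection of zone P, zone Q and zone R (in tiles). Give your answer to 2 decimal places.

The intersection is the polygon with vertices (7,5), (7,4), (4,4), (3,5).
By the shoelace formula its area is 3.50.

3.50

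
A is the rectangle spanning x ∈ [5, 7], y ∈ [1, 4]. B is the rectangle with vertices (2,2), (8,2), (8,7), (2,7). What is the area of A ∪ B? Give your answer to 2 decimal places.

By inclusion–exclusion:
Individual areas: |A| = 6, |B| = 30.
|A∩B|: x∈[5,7], y∈[2,4] → 2·2 = 4.
|A ∪ B| = 36 − 4 = 32.00.

32.00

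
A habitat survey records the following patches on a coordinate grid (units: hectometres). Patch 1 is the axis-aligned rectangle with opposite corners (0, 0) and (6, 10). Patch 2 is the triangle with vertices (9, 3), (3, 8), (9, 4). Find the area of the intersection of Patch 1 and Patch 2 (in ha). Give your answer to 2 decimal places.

The intersection is the polygon with vertices (6,5.5), (3,8), (6,6).
By the shoelace formula its area is 0.75.

0.75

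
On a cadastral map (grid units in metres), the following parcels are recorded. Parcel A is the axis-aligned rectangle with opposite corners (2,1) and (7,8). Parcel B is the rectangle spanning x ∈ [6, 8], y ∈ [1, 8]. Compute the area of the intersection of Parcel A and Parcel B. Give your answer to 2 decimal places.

7.00

|Parcel A∩Parcel B|: x∈[6,7], y∈[1,8] → 1·7 = 7.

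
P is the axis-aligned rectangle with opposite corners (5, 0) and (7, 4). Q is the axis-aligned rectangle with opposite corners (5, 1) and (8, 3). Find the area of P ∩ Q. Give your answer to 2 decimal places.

|P∩Q|: x∈[5,7], y∈[1,3] → 2·2 = 4.

4.00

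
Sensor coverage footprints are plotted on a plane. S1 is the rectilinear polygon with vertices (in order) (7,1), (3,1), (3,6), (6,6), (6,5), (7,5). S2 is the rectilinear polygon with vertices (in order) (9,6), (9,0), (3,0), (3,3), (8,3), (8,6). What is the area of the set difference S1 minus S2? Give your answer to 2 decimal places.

11.00

|S1| = 19, |S1∩S2| = 8.
|S1 ∖ S2| = |S1| − |S1∩S2| = 19 − 8 = 11.00.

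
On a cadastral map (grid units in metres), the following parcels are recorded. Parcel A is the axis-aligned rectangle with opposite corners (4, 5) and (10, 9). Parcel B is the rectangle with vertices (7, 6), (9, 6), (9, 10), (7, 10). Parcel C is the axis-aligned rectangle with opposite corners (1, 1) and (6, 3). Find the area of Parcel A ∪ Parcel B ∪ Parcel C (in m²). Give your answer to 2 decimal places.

36.00

By inclusion–exclusion:
Individual areas: |Parcel A| = 24, |Parcel B| = 8, |Parcel C| = 10.
|Parcel A∩Parcel B|: x∈[7,9], y∈[6,9] → 2·3 = 6.
|Parcel A∩Parcel C| = 0 (no overlap).
|Parcel B∩Parcel C| = 0 (no overlap).
|Parcel A∩Parcel B∩Parcel C| = 0.
|Parcel A ∪ Parcel B ∪ Parcel C| = 42 − 6 + 0 = 36.00.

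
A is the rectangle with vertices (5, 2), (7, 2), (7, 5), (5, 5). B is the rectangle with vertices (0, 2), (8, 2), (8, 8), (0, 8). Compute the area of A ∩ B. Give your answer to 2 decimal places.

|A∩B|: x∈[5,7], y∈[2,5] → 2·3 = 6.

6.00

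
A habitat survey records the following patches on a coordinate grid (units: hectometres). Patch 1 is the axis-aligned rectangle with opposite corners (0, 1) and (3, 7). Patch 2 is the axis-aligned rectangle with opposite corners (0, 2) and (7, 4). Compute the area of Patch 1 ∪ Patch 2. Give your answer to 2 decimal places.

By inclusion–exclusion:
Individual areas: |Patch 1| = 18, |Patch 2| = 14.
|Patch 1∩Patch 2|: x∈[0,3], y∈[2,4] → 3·2 = 6.
|Patch 1 ∪ Patch 2| = 32 − 6 = 26.00.

26.00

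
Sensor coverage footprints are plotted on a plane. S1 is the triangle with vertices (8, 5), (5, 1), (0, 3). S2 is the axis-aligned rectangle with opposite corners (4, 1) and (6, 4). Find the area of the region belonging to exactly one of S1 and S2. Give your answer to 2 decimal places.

|S1| = 13, |S2| = 6, |S1∩S2| = 5.1333.
|S1 △ S2| = |S1| + |S2| − 2·|S1∩S2| = 13 + 6 − 10.2667 = 8.73.

8.73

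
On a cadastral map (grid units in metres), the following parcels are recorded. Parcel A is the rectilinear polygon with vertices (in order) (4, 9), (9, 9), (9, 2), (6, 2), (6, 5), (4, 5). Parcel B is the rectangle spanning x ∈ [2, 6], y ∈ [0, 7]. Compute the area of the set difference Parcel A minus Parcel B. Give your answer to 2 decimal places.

|Parcel A| = 29, |Parcel A∩Parcel B| = 4.
|Parcel A ∖ Parcel B| = |Parcel A| − |Parcel A∩Parcel B| = 29 − 4 = 25.00.

25.00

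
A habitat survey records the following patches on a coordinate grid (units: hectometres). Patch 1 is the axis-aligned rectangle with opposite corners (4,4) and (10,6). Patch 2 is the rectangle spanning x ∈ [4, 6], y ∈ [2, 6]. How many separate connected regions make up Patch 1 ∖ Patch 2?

1

Patch 1 ∖ Patch 2 is a single connected region.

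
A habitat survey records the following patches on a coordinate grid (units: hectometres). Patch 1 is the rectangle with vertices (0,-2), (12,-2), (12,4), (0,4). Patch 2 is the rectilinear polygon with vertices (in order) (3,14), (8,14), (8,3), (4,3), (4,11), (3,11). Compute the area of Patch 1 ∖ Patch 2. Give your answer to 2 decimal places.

68.00

|Patch 1| = 72, |Patch 1∩Patch 2| = 4.
|Patch 1 ∖ Patch 2| = |Patch 1| − |Patch 1∩Patch 2| = 72 − 4 = 68.00.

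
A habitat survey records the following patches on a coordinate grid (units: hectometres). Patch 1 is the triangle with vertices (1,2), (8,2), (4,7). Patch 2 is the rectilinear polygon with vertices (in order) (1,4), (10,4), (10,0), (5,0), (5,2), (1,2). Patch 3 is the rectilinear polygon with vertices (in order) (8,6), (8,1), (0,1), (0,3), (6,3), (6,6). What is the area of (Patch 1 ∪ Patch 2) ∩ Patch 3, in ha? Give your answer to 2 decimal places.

12.10

|Patch 1 ∪ Patch 2| = 34.3.
|(Patch 1 ∪ Patch 2) ∩ Patch 3| = 12.10.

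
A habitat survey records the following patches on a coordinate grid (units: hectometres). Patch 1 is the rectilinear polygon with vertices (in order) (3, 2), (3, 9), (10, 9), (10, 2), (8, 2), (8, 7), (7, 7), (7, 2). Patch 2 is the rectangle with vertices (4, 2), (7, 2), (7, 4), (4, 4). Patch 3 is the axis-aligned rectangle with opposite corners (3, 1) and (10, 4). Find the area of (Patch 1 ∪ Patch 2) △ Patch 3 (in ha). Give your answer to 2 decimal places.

|Patch 1 ∪ Patch 2| = 44.
|(Patch 1 ∪ Patch 2) ∩ Patch 3| = 12.
|(Patch 1 ∪ Patch 2) △ Patch 3| = 44 + 21 − 24 = 41.00.

41.00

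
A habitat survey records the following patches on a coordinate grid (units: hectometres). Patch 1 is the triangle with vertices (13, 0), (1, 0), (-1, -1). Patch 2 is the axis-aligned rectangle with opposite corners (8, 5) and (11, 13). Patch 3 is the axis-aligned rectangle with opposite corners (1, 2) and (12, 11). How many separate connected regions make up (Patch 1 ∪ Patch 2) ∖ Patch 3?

2

(Patch 1 ∪ Patch 2) ∖ Patch 3 splits into 2 disjoint pieces (area 6, area 6).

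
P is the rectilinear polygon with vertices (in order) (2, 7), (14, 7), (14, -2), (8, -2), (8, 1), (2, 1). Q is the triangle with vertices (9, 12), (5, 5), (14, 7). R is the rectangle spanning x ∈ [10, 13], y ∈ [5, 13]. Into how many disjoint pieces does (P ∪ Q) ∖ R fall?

1

(P ∪ Q) ∖ R is a single connected region.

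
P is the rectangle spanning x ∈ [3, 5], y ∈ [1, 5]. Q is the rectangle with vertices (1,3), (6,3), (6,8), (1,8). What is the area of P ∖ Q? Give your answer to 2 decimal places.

|P∩Q|: x∈[3,5], y∈[3,5] → 2·2 = 4.
|P| = 8.
|P ∖ Q| = |P| − |P∩Q| = 8 − 4 = 4.00.

4.00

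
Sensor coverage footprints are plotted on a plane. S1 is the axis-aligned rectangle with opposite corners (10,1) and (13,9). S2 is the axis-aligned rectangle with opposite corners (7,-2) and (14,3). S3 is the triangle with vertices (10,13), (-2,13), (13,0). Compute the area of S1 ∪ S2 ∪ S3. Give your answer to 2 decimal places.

By inclusion–exclusion:
Individual areas: |S1| = 24, |S2| = 35, |S3| = 78.
|S1∩S2|: x∈[10,13], y∈[1,3] → 3·2 = 6.
|S1∩S3| = 13.2923.
|S2∩S3| = 4.1538.
|S1∩S2∩S3| = 3.6.
|S1 ∪ S2 ∪ S3| = 137 − 23.4462 + 3.6 = 117.15.

117.15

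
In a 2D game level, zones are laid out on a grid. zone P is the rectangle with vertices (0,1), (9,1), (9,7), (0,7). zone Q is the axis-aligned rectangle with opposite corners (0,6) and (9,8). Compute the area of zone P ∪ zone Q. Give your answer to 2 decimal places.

63.00

By inclusion–exclusion:
Individual areas: |zone P| = 54, |zone Q| = 18.
|zone P∩zone Q|: x∈[0,9], y∈[6,7] → 9·1 = 9.
|zone P ∪ zone Q| = 72 − 9 = 63.00.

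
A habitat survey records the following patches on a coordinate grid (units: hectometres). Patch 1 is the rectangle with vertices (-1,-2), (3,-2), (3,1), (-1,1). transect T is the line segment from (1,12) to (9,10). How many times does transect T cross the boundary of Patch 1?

The segment lies entirely outside Patch 1 and never meets its boundary.

0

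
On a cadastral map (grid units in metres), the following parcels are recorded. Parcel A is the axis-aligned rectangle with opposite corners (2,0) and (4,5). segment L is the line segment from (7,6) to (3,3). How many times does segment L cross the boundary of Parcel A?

1

The segment meets the boundary at (4,3.75).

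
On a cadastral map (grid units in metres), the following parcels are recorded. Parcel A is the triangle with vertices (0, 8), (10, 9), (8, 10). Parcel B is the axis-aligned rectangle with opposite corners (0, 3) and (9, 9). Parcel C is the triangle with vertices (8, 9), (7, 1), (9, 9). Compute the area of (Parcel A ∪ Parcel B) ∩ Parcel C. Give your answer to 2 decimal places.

3.75

The region (Parcel A ∪ Parcel B) ∩ Parcel C is the polygon with vertices (7.25,3), (8,9), (9,9), (7.5,3).
By the shoelace formula its area is 3.75.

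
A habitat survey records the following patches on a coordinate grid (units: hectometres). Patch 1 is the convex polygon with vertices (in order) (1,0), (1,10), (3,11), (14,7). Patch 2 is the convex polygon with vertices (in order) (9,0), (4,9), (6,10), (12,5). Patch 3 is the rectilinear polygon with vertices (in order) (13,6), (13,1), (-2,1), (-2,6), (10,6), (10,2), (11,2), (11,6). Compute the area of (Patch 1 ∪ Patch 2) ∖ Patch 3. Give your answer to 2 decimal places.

|Patch 1 ∪ Patch 2| = 86.0168.
|(Patch 1 ∪ Patch 2) ∩ Patch 3| = 39.9588.
|(Patch 1 ∪ Patch 2) ∖ Patch 3| = 86.0168 − 39.9588 = 46.06.

46.06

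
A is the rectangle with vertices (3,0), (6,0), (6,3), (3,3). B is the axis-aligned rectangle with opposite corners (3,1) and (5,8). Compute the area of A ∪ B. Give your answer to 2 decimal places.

By inclusion–exclusion:
Individual areas: |A| = 9, |B| = 14.
|A∩B|: x∈[3,5], y∈[1,3] → 2·2 = 4.
|A ∪ B| = 23 − 4 = 19.00.

19.00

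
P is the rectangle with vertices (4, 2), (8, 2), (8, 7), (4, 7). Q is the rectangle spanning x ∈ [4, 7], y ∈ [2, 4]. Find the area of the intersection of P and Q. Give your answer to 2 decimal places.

6.00

|P∩Q|: x∈[4,7], y∈[2,4] → 3·2 = 6.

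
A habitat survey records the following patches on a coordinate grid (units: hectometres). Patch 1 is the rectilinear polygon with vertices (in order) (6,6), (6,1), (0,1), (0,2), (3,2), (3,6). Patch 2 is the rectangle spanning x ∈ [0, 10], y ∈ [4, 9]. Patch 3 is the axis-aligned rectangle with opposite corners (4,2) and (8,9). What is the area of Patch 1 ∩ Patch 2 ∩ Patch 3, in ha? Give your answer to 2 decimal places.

The intersection is the polygon with vertices (4,4), (4,6), (6,6), (6,4).
By the shoelace formula its area is 4.00.

4.00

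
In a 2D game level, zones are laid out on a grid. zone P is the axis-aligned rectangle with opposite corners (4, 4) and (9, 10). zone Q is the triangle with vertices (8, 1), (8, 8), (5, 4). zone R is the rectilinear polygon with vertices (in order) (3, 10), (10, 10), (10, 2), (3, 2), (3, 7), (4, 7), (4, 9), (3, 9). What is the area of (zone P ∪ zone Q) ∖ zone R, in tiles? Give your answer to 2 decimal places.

|zone P ∪ zone Q| = 34.5.
|(zone P ∪ zone Q) ∩ zone R| = 34.
|(zone P ∪ zone Q) ∖ zone R| = 34.5 − 34 = 0.50.

0.50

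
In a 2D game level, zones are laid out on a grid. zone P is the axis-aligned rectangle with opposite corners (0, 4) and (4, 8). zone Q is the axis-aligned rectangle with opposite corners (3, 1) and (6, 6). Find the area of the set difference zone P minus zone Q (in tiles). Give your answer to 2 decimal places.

|zone P∩zone Q|: x∈[3,4], y∈[4,6] → 1·2 = 2.
|zone P| = 16.
|zone P ∖ zone Q| = |zone P| − |zone P∩zone Q| = 16 − 2 = 14.00.

14.00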